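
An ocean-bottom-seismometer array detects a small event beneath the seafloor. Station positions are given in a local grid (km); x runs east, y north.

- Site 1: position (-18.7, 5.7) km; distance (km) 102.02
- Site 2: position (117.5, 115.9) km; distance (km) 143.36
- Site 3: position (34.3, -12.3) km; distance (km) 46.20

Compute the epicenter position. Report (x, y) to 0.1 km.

Circle about each station: (x + 18.7)² + (y − 5.7)² = 102.02²; (x − 117.5)² + (y − 115.9)² = 143.36²; (x − 34.3)² + (y + 12.3)² = 46.20².
Subtracting the Site 1 equation from the Site 2 and Site 3 equations removes the quadratic terms:
272.4 x + 220.4 y = 16712.87
106.0 x − 36.0 y = 9219.24
Solving the 2×2 system: x ≈ 79.4, y ≈ -22.3 km.

79.4 km east, -22.3 km north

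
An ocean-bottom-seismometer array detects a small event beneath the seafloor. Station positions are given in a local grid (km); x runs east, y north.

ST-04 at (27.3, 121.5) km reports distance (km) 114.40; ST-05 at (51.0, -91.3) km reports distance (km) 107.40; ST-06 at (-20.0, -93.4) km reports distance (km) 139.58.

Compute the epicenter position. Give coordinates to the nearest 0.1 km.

Circle about each station: (x − 27.3)² + (y − 121.5)² = 114.40²; (x − 51.0)² + (y + 91.3)² = 107.40²; (x + 20.0)² + (y + 93.4)² = 139.58².
Subtracting the ST-04 equation from the ST-05 and ST-06 equations removes the quadratic terms:
47.4 x − 425.6 y = -3018.25
-94.6 x − 429.8 y = -12779.20
Solving the 2×2 system: x ≈ 68.3, y ≈ 14.7 km.

x ≈ 68.3 km, y ≈ 14.7 km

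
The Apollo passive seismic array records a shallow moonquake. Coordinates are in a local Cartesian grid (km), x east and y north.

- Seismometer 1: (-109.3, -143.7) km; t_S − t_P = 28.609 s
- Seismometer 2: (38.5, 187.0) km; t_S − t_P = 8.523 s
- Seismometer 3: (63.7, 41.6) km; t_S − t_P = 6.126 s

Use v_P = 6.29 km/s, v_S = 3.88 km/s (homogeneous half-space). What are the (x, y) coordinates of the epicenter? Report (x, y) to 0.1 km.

Distance from S−P lag: d = Δt · v_P v_S / (v_P − v_S) = Δt · (6.29·3.88)/(6.29−3.88) ≈ 10.1266·Δt.
So d_Seismometer 1 = 289.71, d_Seismometer 2 = 86.31, d_Seismometer 3 = 62.04 km.
Circle about each station: (x + 109.3)² + (y + 143.7)² = 289.71²; (x − 38.5)² + (y − 187.0)² = 86.31²; (x − 63.7)² + (y − 41.6)² = 62.04².
Subtracting pairs of circle equations eliminates x²+y² and gives linear equations (the radical axes):
295.6 x + 661.4 y = 80337.54
346.0 x + 370.6 y = 53274.99
Solving the 2×2 system: x ≈ 45.8, y ≈ 101.0 km.

(45.8, 101.0)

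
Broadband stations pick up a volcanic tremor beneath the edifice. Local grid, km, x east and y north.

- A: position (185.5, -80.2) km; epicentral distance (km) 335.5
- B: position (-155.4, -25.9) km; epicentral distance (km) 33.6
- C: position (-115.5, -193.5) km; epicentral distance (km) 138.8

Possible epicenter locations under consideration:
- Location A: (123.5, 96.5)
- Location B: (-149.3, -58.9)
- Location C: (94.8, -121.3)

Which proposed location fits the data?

For each candidate, compare |candidate − station| to the reported distance:
Location A: residuals A 148.2, B 271.0, C 237.0 → max 271.0 km
Location B: residuals A 0.0, B 0.0, C 0.0 → max 0.0 km
Location C: residuals A 235.9, B 234.2, C 83.5 → max 235.9 km
Only Location B has all residuals ≈ 0.

Location B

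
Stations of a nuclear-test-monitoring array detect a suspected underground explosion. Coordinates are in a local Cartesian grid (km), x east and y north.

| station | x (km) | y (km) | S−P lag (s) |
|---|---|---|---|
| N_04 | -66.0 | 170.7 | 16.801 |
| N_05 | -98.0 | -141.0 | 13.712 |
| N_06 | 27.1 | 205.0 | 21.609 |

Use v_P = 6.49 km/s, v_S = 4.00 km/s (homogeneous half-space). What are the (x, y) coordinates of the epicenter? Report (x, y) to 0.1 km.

x ≈ -56.5 km, y ≈ -4.2 km

Distance from S−P lag: d = Δt · v_P v_S / (v_P − v_S) = Δt · (6.49·4.00)/(6.49−4.00) ≈ 10.4257·Δt.
So d_N_04 = 175.16, d_N_05 = 142.96, d_N_06 = 225.29 km.
Circle about each station: (x + 66.0)² + (y − 170.7)² = 175.16²; (x + 98.0)² + (y + 141.0)² = 142.96²; (x − 27.1)² + (y − 205.0)² = 225.29².
Subtracting the N_04 equation from the N_05 and N_06 equations removes the quadratic terms:
-64.0 x − 623.4 y = 6233.97
186.2 x + 68.6 y = -10809.64
Solving the 2×2 system: x ≈ -56.5, y ≈ -4.2 km.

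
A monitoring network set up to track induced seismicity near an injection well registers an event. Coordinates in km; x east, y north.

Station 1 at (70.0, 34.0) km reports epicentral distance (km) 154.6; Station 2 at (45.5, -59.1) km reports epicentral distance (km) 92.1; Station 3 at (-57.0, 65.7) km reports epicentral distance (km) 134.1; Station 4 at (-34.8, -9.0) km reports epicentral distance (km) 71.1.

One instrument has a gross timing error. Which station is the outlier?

Solve using three stations at a time. Using Station 1, Station 2, Station 3 (subtract circle equations pairwise → linear system) gives (x, y) ≈ (-46.2, -68.0).
Distances from that point to each station vs reported:
  Station 1: calculated 154.6 vs reported 154.6 → residual 0.0 km
  Station 2: calculated 92.1 vs reported 92.1 → residual 0.0 km
  Station 3: calculated 134.1 vs reported 134.1 → residual 0.0 km
  Station 4: calculated 60.1 vs reported 71.1 → residual 11.0 km
Station 1, Station 2, Station 3 are mutually consistent (residuals ≈ 0); Station 4 is off by 11.0 km.

Station 4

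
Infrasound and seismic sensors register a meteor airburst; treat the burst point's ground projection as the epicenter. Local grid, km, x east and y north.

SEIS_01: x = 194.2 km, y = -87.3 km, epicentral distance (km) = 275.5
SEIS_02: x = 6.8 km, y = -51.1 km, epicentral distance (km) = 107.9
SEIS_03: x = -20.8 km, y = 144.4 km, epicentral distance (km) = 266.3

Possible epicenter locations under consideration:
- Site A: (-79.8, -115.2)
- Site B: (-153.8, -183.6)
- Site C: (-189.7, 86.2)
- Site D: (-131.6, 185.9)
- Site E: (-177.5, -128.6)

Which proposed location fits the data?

For each candidate, compare |candidate − station| to the reported distance:
Site A: residuals SEIS_01 0.1, SEIS_02 0.2, SEIS_03 0.1 → max 0.2 km
Site B: residuals SEIS_01 85.6, SEIS_02 100.3, SEIS_03 87.6 → max 100.3 km
Site C: residuals SEIS_01 145.8, SEIS_02 131.8, SEIS_03 87.7 → max 145.8 km
Site D: residuals SEIS_01 149.7, SEIS_02 166.6, SEIS_03 148.0 → max 166.6 km
Site E: residuals SEIS_01 98.5, SEIS_02 92.0, SEIS_03 48.5 → max 98.5 km
Only Site A has all residuals ≈ 0.

Site A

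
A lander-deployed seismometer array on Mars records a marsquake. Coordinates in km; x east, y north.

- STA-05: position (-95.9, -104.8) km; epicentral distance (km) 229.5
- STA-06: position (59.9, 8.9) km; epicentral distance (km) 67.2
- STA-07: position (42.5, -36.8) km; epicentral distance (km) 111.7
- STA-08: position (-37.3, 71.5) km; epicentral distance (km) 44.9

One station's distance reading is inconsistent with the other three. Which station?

STA-08

Solve using three stations at a time. Using STA-05, STA-06, STA-07 (subtract circle equations pairwise → linear system) gives (x, y) ≈ (47.0, 74.8).
Distances from that point to each station vs reported:
  STA-05: calculated 229.5 vs reported 229.5 → residual 0.0 km
  STA-06: calculated 67.1 vs reported 67.2 → residual 0.1 km
  STA-07: calculated 111.6 vs reported 111.7 → residual 0.1 km
  STA-08: calculated 84.4 vs reported 44.9 → residual 39.5 km
STA-05, STA-06, STA-07 are mutually consistent (residuals ≈ 0); STA-08 is off by 39.5 km.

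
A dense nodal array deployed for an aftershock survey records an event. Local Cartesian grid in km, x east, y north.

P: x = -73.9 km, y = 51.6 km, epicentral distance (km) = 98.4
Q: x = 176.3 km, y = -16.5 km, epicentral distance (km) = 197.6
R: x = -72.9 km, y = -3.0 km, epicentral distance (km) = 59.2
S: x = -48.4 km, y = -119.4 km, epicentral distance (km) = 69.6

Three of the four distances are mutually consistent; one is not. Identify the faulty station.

S

Solve using three stations at a time. Using P, Q, R (subtract circle equations pairwise → linear system) gives (x, y) ≈ (-20.8, -31.3).
Distances from that point to each station vs reported:
  P: calculated 98.5 vs reported 98.4 → residual 0.1 km
  Q: calculated 197.6 vs reported 197.6 → residual 0.0 km
  R: calculated 59.3 vs reported 59.2 → residual 0.1 km
  S: calculated 92.3 vs reported 69.6 → residual 22.7 km
P, Q, R are mutually consistent (residuals ≈ 0); S is off by 22.7 km.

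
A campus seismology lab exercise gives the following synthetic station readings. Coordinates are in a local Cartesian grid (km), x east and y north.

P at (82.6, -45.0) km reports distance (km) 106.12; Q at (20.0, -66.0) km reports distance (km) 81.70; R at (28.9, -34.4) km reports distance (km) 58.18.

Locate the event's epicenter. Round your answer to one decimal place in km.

Circle about each station: (x − 82.6)² + (y + 45.0)² = 106.12²; (x − 20.0)² + (y + 66.0)² = 81.70²; (x − 28.9)² + (y + 34.4)² = 58.18².
Subtracting the P equation from the Q and R equations removes the quadratic terms:
-125.2 x − 42.0 y = 494.80
-107.4 x + 21.2 y = 1047.35
Solving the 2×2 system: x ≈ -7.6, y ≈ 10.9 km.

x ≈ -7.6 km, y ≈ 10.9 km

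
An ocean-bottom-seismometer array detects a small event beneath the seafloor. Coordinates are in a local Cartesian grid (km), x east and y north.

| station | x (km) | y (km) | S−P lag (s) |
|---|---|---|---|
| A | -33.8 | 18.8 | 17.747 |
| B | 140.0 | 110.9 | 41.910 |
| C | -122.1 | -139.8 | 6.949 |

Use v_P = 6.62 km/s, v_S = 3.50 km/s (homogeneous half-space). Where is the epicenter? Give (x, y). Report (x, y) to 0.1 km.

Distance from S−P lag: d = Δt · v_P v_S / (v_P − v_S) = Δt · (6.62·3.50)/(6.62−3.50) ≈ 7.4263·Δt.
So d_A = 131.79, d_B = 311.24, d_C = 51.61 km.
Circle about each station: (x + 33.8)² + (y − 18.8)² = 131.79²; (x − 140.0)² + (y − 110.9)² = 311.24²; (x + 122.1)² + (y + 139.8)² = 51.61².
Subtracting pairs of circle equations eliminates x²+y² and gives linear equations (the radical axes):
347.6 x + 184.2 y = -49098.80
-176.6 x − 317.2 y = 47661.58
Solving the 2×2 system: x ≈ -87.4, y ≈ -101.6 km.

(-87.4, -101.6)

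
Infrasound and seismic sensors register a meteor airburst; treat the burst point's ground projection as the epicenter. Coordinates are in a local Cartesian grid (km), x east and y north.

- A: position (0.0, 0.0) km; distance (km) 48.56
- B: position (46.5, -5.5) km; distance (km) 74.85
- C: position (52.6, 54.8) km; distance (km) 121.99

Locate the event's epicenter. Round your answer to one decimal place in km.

x ≈ -16.7 km, y ≈ -45.6 km

Circle about each station: x² + y² = 48.56²; (x − 46.5)² + (y + 5.5)² = 74.85²; (x − 52.6)² + (y − 54.8)² = 121.99².
Subtracting pairs of circle equations eliminates x²+y² and gives linear equations (the radical axes):
93.0 x − 11.0 y = -1051.95
105.2 x + 109.6 y = -6753.69
Solving the 2×2 system: x ≈ -16.7, y ≈ -45.6 km.
Check against A (with the unrounded x, y): √(x²+y²) = 48.55 ≈ 48.56 km. ✓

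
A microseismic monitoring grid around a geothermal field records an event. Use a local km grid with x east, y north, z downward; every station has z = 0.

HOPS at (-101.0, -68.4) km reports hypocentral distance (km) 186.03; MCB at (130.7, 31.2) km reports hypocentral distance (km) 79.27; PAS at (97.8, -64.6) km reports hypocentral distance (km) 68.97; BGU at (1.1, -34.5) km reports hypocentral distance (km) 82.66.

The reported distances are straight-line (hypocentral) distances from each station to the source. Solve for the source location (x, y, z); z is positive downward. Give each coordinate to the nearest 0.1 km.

x ≈ 72.4 km, y ≈ -10.3 km, depth ≈ 34.1 km

Each station gives a sphere (x−x_i)² + (y−y_i)² + z² = d_i² (stations at z=0).
Subtracting the HOPS sphere from MCB and PAS: z² cancels, leaving linear equations in x and y:
463.4 x + 199.2 y = 31499.80
397.6 x + 7.6 y = 28708.74
Solving: x ≈ 72.402, y ≈ -10.297 km (keep extra digits for the depth step; rounded: 72.4, -10.3).
Then from the HOPS sphere: z² = 186.03² − (x + 101.0)² − (y + 68.4)² with x = 72.402, y = -10.297, so z ≈ 34.102 ≈ 34.1 km.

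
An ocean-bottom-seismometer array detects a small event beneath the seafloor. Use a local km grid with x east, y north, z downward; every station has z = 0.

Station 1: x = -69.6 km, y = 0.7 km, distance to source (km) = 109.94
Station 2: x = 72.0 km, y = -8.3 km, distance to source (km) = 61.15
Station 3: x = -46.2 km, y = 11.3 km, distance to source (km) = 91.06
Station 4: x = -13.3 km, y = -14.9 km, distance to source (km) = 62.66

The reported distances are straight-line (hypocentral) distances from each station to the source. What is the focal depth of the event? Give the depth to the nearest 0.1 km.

depth ≈ 44.7 km

Each station gives a sphere (x−x_i)² + (y−y_i)² + z² = d_i² (stations at z=0).
Subtracting the Station 1 sphere from Station 2 and Station 3: z² cancels, leaving linear equations in x and y:
283.2 x − 18.0 y = 8755.72
46.8 x + 21.2 y = 1212.36
Solving: x ≈ 30.300, y ≈ -9.703 km (keep extra digits for the depth step; rounded: 30.3, -9.7).
Then from the Station 1 sphere: z² = 109.94² − (x + 69.6)² − (y − 0.7)² with x = 30.300, y = -9.703, so z ≈ 44.705 ≈ 44.7 km.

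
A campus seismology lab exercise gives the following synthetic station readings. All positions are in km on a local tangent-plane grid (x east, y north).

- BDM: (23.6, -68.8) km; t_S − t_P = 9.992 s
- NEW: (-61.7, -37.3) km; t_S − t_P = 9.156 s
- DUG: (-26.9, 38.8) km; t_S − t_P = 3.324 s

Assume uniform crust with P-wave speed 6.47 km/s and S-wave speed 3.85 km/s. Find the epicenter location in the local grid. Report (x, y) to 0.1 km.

x ≈ 0.7 km, y ≈ 23.4 km

Distance from S−P lag: d = Δt · v_P v_S / (v_P − v_S) = Δt · (6.47·3.85)/(6.47−3.85) ≈ 9.5074·Δt.
So d_BDM = 95.00, d_NEW = 87.05, d_DUG = 31.60 km.
Circle about each station: (x − 23.6)² + (y + 68.8)² = 95.00²; (x + 61.7)² + (y + 37.3)² = 87.05²; (x + 26.9)² + (y − 38.8)² = 31.60².
Subtracting pairs of circle equations eliminates x²+y² and gives linear equations (the radical axes):
-170.6 x + 63.0 y = 1355.08
-101.0 x + 215.2 y = 4965.09
Solving the 2×2 system: x ≈ 0.7, y ≈ 23.4 km.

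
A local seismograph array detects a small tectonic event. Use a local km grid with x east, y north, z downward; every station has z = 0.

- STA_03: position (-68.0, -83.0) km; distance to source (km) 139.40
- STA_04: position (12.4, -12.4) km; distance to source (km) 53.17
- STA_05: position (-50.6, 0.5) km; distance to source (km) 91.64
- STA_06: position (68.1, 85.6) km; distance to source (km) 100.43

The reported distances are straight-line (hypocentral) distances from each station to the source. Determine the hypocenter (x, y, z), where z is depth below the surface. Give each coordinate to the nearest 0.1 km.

Each station gives a sphere (x−x_i)² + (y−y_i)² + z² = d_i² (stations at z=0).
Subtracting the STA_03 sphere from STA_04 and STA_05: z² cancels, leaving linear equations in x and y:
160.8 x + 141.2 y = 5399.83
34.8 x + 167.0 y = 2082.08
Solving: x ≈ 27.702, y ≈ 6.695 km (keep extra digits for the depth step; rounded: 27.7, 6.7).
Then from the STA_03 sphere: z² = 139.40² − (x + 68.0)² − (y + 83.0)² with x = 27.702, y = 6.695, so z ≈ 47.205 ≈ 47.2 km.
Check against STA_06 (with the unrounded solution): distance 100.43 ≈ 100.43 km. ✓

x ≈ 27.7 km, y ≈ 6.7 km, depth ≈ 47.2 km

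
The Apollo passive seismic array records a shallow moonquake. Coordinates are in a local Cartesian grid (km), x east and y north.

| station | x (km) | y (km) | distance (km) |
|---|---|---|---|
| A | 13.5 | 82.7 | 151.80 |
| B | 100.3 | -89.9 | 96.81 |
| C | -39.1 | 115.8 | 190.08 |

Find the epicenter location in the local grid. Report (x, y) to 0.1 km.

(5.8, -68.9)

Circle about each station: (x − 13.5)² + (y − 82.7)² = 151.80²; (x − 100.3)² + (y + 89.9)² = 96.81²; (x + 39.1)² + (y − 115.8)² = 190.08².
Subtracting the A equation from the B and C equations removes the quadratic terms:
173.6 x − 345.2 y = 24791.62
-105.2 x + 66.2 y = -5170.26
Solving the 2×2 system: x ≈ 5.8, y ≈ -68.9 km.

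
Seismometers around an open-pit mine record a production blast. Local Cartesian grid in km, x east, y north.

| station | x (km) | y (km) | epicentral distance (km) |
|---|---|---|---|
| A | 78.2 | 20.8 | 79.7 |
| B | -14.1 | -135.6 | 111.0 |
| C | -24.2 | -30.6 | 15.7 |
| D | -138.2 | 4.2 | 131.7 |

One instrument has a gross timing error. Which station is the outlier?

Solve using three stations at a time. Using B, C, D (subtract circle equations pairwise → linear system) gives (x, y) ≈ (-9.7, -24.7).
Distances from that point to each station vs reported:
  A: calculated 99.0 vs reported 79.7 → residual 19.3 km
  B: calculated 111.0 vs reported 111.0 → residual 0.0 km
  C: calculated 15.6 vs reported 15.7 → residual 0.1 km
  D: calculated 131.7 vs reported 131.7 → residual 0.0 km
B, C, D are mutually consistent (residuals ≈ 0); A is off by 19.3 km.

A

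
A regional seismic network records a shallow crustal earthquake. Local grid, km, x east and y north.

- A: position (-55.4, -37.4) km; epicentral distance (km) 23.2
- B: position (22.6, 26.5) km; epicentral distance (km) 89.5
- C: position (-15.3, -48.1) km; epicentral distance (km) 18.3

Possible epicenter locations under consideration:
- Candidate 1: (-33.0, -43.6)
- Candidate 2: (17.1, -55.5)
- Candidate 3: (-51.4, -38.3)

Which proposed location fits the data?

Candidate 1

For each candidate, compare |candidate − station| to the reported distance:
Candidate 1: residuals A 0.0, B 0.0, C 0.0 → max 0.0 km
Candidate 2: residuals A 51.5, B 7.3, C 14.9 → max 51.5 km
Candidate 3: residuals A 19.1, B 8.9, C 19.1 → max 19.1 km
Only Candidate 1 has all residuals ≈ 0.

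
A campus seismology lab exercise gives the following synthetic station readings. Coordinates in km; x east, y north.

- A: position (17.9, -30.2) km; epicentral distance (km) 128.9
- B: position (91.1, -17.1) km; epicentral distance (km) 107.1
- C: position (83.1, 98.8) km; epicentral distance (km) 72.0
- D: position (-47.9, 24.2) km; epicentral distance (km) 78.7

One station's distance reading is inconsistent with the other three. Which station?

A

Solve using three stations at a time. Using B, C, D (subtract circle equations pairwise → linear system) gives (x, y) ≈ (20.4, 63.4).
Distances from that point to each station vs reported:
  A: calculated 93.6 vs reported 128.9 → residual 35.3 km
  B: calculated 107.1 vs reported 107.1 → residual 0.0 km
  C: calculated 72.0 vs reported 72.0 → residual 0.0 km
  D: calculated 78.7 vs reported 78.7 → residual 0.0 km
B, C, D are mutually consistent (residuals ≈ 0); A is off by 35.3 km.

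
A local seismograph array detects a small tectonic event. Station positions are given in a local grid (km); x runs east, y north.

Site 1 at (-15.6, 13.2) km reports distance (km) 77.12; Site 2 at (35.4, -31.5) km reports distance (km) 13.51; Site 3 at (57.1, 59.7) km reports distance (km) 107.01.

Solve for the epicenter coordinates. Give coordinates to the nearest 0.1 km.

Circle about each station: (x + 15.6)² + (y − 13.2)² = 77.12²; (x − 35.4)² + (y + 31.5)² = 13.51²; (x − 57.1)² + (y − 59.7)² = 107.01².
Subtracting pairs of circle equations eliminates x²+y² and gives linear equations (the radical axes):
102.0 x − 89.4 y = 7592.78
145.4 x + 93.0 y = 903.25
Solving the 2×2 system: x ≈ 35.0, y ≈ -45.0 km.

x ≈ 35.0 km, y ≈ -45.0 km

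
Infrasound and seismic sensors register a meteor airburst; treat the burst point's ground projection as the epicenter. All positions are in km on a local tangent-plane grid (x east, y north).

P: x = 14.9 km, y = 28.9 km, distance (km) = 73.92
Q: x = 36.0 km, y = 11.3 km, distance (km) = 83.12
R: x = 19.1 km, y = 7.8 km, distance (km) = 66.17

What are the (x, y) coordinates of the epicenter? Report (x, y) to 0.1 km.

x ≈ -41.4 km, y ≈ -19.0 km

Circle about each station: (x − 14.9)² + (y − 28.9)² = 73.92²; (x − 36.0)² + (y − 11.3)² = 83.12²; (x − 19.1)² + (y − 7.8)² = 66.17².
Subtracting pairs of circle equations eliminates x²+y² and gives linear equations (the radical axes):
42.2 x − 35.2 y = -1078.30
8.4 x − 42.2 y = 454.13
Solving the 2×2 system: x ≈ -41.4, y ≈ -19.0 km.
Check against P (with the unrounded x, y): √((x − 14.9)²+(y − 28.9)²) = 73.92 ≈ 73.92 km. ✓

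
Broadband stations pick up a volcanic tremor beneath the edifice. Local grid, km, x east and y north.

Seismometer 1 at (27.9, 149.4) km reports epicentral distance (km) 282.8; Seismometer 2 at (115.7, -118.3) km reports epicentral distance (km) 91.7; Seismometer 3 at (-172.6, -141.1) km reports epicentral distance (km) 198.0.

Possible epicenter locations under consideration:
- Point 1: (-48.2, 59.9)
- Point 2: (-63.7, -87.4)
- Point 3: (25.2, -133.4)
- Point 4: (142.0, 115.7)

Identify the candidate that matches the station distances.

Point 3

For each candidate, compare |candidate − station| to the reported distance:
Point 1: residuals Seismometer 1 165.3, Seismometer 2 150.4, Seismometer 3 38.4 → max 165.3 km
Point 2: residuals Seismometer 1 28.9, Seismometer 2 90.3, Seismometer 3 76.6 → max 90.3 km
Point 3: residuals Seismometer 1 0.0, Seismometer 2 0.1, Seismometer 3 0.1 → max 0.1 km
Point 4: residuals Seismometer 1 163.8, Seismometer 2 143.8, Seismometer 3 208.1 → max 208.1 km
Only Point 3 has all residuals ≈ 0.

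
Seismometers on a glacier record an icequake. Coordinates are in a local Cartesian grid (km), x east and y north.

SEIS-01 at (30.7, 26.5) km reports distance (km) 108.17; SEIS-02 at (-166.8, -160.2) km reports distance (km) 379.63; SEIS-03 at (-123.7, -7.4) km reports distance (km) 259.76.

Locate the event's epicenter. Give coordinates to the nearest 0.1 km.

115.7 km east, 93.4 km north

Circle about each station: (x − 30.7)² + (y − 26.5)² = 108.17²; (x + 166.8)² + (y + 160.2)² = 379.63²; (x + 123.7)² + (y + 7.4)² = 259.76².
Subtracting the SEIS-01 equation from the SEIS-02 and SEIS-03 equations removes the quadratic terms:
-395.0 x − 373.4 y = -80576.65
-308.8 x − 67.8 y = -42062.80
Solving the 2×2 system: x ≈ 115.7, y ≈ 93.4 km.
Check against SEIS-01 (with the unrounded x, y): √((x − 30.7)²+(y − 26.5)²) = 108.17 ≈ 108.17 km. ✓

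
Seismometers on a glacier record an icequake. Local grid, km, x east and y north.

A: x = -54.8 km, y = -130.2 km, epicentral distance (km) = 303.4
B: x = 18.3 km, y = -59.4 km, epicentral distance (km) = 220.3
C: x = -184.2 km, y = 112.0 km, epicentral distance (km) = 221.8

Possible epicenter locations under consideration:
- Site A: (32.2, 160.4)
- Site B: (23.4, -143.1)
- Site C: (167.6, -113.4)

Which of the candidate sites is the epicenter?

Site A

For each candidate, compare |candidate − station| to the reported distance:
Site A: residuals A 0.1, B 0.1, C 0.1 → max 0.1 km
Site B: residuals A 224.1, B 136.4, C 107.1 → max 224.1 km
Site C: residuals A 80.4, B 61.5, C 196.0 → max 196.0 km
Only Site A has all residuals ≈ 0.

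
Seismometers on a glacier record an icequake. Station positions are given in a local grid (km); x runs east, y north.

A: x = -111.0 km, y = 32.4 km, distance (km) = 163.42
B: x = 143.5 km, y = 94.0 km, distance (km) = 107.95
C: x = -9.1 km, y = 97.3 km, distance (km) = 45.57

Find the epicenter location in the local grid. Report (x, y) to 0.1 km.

Circle about each station: (x + 111.0)² + (y − 32.4)² = 163.42²; (x − 143.5)² + (y − 94.0)² = 107.95²; (x + 9.1)² + (y − 97.3)² = 45.57².
Subtracting pairs of circle equations eliminates x²+y² and gives linear equations (the radical axes):
509.0 x + 123.2 y = 31110.38
203.8 x + 129.8 y = 20808.81
Solving the 2×2 system: x ≈ 36.0, y ≈ 103.8 km.

x ≈ 36.0 km, y ≈ 103.8 km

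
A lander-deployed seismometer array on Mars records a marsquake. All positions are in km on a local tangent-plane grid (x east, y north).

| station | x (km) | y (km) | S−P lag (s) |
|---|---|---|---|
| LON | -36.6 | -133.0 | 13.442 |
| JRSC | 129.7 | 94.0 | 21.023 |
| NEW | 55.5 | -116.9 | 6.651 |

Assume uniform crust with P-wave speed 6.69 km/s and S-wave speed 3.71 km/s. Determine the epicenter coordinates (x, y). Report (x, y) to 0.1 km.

49.8 km east, -61.8 km north

Distance from S−P lag: d = Δt · v_P v_S / (v_P − v_S) = Δt · (6.69·3.71)/(6.69−3.71) ≈ 8.3288·Δt.
So d_LON = 111.96, d_JRSC = 175.10, d_NEW = 55.40 km.
Circle about each station: (x + 36.6)² + (y + 133.0)² = 111.96²; (x − 129.7)² + (y − 94.0)² = 175.10²; (x − 55.5)² + (y + 116.9)² = 55.40².
Subtracting pairs of circle equations eliminates x²+y² and gives linear equations (the radical axes):
332.6 x + 454.0 y = -11495.44
184.2 x + 32.2 y = 7183.18
Solving the 2×2 system: x ≈ 49.8, y ≈ -61.8 km.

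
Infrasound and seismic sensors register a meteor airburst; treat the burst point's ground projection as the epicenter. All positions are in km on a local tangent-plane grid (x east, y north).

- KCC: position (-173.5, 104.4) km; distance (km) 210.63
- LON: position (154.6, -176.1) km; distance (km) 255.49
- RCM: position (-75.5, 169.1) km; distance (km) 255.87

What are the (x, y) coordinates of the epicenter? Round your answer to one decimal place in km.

(-84.7, -86.6)

Circle about each station: (x + 173.5)² + (y − 104.4)² = 210.63²; (x − 154.6)² + (y + 176.1)² = 255.49²; (x + 75.5)² + (y − 169.1)² = 255.87².
Subtracting pairs of circle equations eliminates x²+y² and gives linear equations (the radical axes):
656.2 x − 561.0 y = -6999.38
196.0 x + 129.4 y = -27811.01
Solving the 2×2 system: x ≈ -84.7, y ≈ -86.6 km.
Check against KCC (with the unrounded x, y): √((x + 173.5)²+(y − 104.4)²) = 210.64 ≈ 210.63 km. ✓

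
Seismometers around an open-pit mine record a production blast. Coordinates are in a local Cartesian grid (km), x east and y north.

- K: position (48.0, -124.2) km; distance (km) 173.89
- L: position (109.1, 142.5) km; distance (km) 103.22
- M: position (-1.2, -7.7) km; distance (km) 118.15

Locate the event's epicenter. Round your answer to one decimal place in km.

x ≈ 107.2 km, y ≈ 39.3 km

Circle about each station: (x − 48.0)² + (y + 124.2)² = 173.89²; (x − 109.1)² + (y − 142.5)² = 103.22²; (x + 1.2)² + (y + 7.7)² = 118.15².
Subtracting the K equation from the L and M equations removes the quadratic terms:
122.2 x + 533.4 y = 34062.78
-98.4 x + 233.0 y = -1390.60
Solving the 2×2 system: x ≈ 107.2, y ≈ 39.3 km.
Check against K (with the unrounded x, y): √((x − 48.0)²+(y + 124.2)²) = 173.89 ≈ 173.89 km. ✓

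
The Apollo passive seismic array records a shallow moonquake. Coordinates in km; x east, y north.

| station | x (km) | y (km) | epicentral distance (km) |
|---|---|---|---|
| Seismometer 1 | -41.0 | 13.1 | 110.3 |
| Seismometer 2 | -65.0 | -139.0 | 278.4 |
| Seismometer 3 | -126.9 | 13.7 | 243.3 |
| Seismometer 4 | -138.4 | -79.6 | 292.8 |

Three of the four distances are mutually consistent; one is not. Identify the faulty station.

Seismometer 1

Solve using three stations at a time. Using Seismometer 2, Seismometer 3, Seismometer 4 (subtract circle equations pairwise → linear system) gives (x, y) ≈ (107.3, 79.7).
Distances from that point to each station vs reported:
  Seismometer 1: calculated 162.5 vs reported 110.3 → residual 52.2 km
  Seismometer 2: calculated 278.4 vs reported 278.4 → residual 0.0 km
  Seismometer 3: calculated 243.3 vs reported 243.3 → residual 0.0 km
  Seismometer 4: calculated 292.8 vs reported 292.8 → residual 0.0 km
Seismometer 2, Seismometer 3, Seismometer 4 are mutually consistent (residuals ≈ 0); Seismometer 1 is off by 52.2 km.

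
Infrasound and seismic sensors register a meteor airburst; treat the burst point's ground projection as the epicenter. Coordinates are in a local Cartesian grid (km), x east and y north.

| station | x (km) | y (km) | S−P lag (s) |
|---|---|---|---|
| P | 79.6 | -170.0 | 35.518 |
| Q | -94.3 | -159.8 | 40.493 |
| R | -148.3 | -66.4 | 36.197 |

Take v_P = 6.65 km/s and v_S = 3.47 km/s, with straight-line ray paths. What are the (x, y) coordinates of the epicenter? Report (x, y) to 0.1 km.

Distance from S−P lag: d = Δt · v_P v_S / (v_P − v_S) = Δt · (6.65·3.47)/(6.65−3.47) ≈ 7.2564·Δt.
So d_P = 257.73, d_Q = 293.84, d_R = 262.66 km.
Circle about each station: (x − 79.6)² + (y + 170.0)² = 257.73²; (x + 94.3)² + (y + 159.8)² = 293.84²; (x + 148.3)² + (y + 66.4)² = 262.66².
Subtracting the P equation from the Q and R equations removes the quadratic terms:
-347.8 x + 20.4 y = -20724.82
-455.8 x + 207.2 y = -11399.83
Solving the 2×2 system: x ≈ 64.7, y ≈ 87.3 km.

(64.7, 87.3)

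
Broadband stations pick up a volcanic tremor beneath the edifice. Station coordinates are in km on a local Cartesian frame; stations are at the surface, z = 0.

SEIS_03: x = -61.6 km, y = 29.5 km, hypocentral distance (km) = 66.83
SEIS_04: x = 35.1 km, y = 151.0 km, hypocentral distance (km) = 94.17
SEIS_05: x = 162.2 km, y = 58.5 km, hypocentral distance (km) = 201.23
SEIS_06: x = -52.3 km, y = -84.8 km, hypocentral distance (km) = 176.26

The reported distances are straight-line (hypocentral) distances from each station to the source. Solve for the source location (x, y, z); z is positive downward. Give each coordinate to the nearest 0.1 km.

(-36.2, 90.4, 10.6)

Each station gives a sphere (x−x_i)² + (y−y_i)² + z² = d_i² (stations at z=0).
Subtracting the SEIS_03 sphere from SEIS_04 and SEIS_05: z² cancels, leaving linear equations in x and y:
193.4 x + 243.0 y = 14966.46
447.6 x + 58.0 y = -10960.98
Solving: x ≈ -36.203, y ≈ 90.404 km (keep extra digits for the depth step; rounded: -36.2, 90.4).
Then from the SEIS_03 sphere: z² = 66.83² − (x + 61.6)² − (y − 29.5)² with x = -36.203, y = 90.404, so z ≈ 10.580 ≈ 10.6 km.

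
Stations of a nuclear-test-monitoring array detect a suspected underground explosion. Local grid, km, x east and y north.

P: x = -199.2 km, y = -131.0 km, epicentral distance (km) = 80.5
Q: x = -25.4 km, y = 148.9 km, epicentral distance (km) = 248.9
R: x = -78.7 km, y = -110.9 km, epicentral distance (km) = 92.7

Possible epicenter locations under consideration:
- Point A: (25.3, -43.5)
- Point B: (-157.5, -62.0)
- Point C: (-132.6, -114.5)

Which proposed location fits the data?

Point B

For each candidate, compare |candidate − station| to the reported distance:
Point A: residuals P 160.4, Q 49.9, R 31.2 → max 160.4 km
Point B: residuals P 0.1, Q 0.0, R 0.0 → max 0.1 km
Point C: residuals P 11.9, Q 35.5, R 38.7 → max 38.7 km
Only Point B has all residuals ≈ 0.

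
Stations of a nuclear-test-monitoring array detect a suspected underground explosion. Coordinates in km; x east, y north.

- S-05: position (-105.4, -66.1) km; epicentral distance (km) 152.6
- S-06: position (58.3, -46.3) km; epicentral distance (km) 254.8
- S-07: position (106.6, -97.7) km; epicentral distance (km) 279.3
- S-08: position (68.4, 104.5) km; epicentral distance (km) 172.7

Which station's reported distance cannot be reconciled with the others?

Solve using three stations at a time. Using S-05, S-07, S-08 (subtract circle equations pairwise → linear system) gives (x, y) ≈ (-103.4, 86.5).
Distances from that point to each station vs reported:
  S-05: calculated 152.6 vs reported 152.6 → residual 0.0 km
  S-06: calculated 209.2 vs reported 254.8 → residual 45.6 km
  S-07: calculated 279.3 vs reported 279.3 → residual 0.0 km
  S-08: calculated 172.7 vs reported 172.7 → residual 0.0 km
S-05, S-07, S-08 are mutually consistent (residuals ≈ 0); S-06 is off by 45.6 km.

S-06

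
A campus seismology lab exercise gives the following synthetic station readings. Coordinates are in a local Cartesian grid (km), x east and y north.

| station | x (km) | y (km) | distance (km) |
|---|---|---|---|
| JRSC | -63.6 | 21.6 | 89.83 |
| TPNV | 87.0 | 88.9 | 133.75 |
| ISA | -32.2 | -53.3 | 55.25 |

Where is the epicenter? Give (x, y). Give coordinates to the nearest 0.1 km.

Circle about each station: (x + 63.6)² + (y − 21.6)² = 89.83²; (x − 87.0)² + (y − 88.9)² = 133.75²; (x + 32.2)² + (y + 53.3)² = 55.25².
Subtracting pairs of circle equations eliminates x²+y² and gives linear equations (the radical axes):
301.2 x + 134.6 y = 1141.06
62.8 x − 149.8 y = 4383.08
Solving the 2×2 system: x ≈ 14.2, y ≈ -23.3 km.

(14.2, -23.3)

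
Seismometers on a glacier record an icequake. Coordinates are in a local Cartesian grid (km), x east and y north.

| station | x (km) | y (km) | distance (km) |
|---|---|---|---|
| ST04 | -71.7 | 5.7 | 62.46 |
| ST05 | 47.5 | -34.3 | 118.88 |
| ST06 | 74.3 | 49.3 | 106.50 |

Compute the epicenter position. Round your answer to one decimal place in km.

Circle about each station: (x + 71.7)² + (y − 5.7)² = 62.46²; (x − 47.5)² + (y + 34.3)² = 118.88²; (x − 74.3)² + (y − 49.3)² = 106.50².
Subtracting pairs of circle equations eliminates x²+y² and gives linear equations (the radical axes):
238.4 x − 80.0 y = -11971.84
292.0 x + 87.2 y = -4663.40
Solving the 2×2 system: x ≈ -32.1, y ≈ 54.0 km.

x ≈ -32.1 km, y ≈ 54.0 km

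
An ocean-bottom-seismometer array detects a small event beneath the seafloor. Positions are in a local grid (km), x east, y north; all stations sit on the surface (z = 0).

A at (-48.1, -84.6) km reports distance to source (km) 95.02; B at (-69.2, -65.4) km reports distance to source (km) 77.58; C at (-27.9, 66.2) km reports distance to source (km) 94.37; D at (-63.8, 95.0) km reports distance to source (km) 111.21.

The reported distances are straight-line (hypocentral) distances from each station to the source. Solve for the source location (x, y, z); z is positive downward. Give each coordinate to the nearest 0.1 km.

Each station gives a sphere (x−x_i)² + (y−y_i)² + z² = d_i² (stations at z=0).
Subtracting the A sphere from B and C: z² cancels, leaving linear equations in x and y:
-42.2 x + 38.4 y = 2605.17
40.4 x + 301.6 y = -4186.82
Solving: x ≈ -66.286, y ≈ -5.003 km (keep extra digits for the depth step; rounded: -66.3, -5.0).
Then from the A sphere: z² = 95.02² − (x + 48.1)² − (y + 84.6)² with x = -66.286, y = -5.003, so z ≈ 48.604 ≈ 48.6 km.

x ≈ -66.3 km, y ≈ -5.0 km, depth ≈ 48.6 km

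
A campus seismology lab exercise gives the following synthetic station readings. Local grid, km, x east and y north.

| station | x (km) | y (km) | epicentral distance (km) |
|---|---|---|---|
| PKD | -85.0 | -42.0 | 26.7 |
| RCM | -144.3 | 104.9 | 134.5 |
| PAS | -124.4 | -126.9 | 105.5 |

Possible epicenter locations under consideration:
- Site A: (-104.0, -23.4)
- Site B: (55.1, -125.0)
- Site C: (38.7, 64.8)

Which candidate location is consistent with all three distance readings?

For each candidate, compare |candidate − station| to the reported distance:
Site A: residuals PKD 0.1, RCM 0.0, PAS 0.0 → max 0.1 km
Site B: residuals PKD 136.1, RCM 169.8, PAS 74.0 → max 169.8 km
Site C: residuals PKD 136.7, RCM 52.8, PAS 146.2 → max 146.2 km
Only Site A has all residuals ≈ 0.

Site A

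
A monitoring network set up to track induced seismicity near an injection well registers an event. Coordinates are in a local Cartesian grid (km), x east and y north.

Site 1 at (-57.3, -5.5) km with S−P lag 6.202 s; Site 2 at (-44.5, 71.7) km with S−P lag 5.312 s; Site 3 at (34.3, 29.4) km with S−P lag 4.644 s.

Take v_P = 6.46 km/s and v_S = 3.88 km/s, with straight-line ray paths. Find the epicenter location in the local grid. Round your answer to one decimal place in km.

(-10.7, 32.7)

Distance from S−P lag: d = Δt · v_P v_S / (v_P − v_S) = Δt · (6.46·3.88)/(6.46−3.88) ≈ 9.7150·Δt.
So d_Site 1 = 60.25, d_Site 2 = 51.61, d_Site 3 = 45.12 km.
Circle about each station: (x + 57.3)² + (y + 5.5)² = 60.25²; (x + 44.5)² + (y − 71.7)² = 51.61²; (x − 34.3)² + (y − 29.4)² = 45.12².
Subtracting pairs of circle equations eliminates x²+y² and gives linear equations (the radical axes):
25.6 x + 154.4 y = 4774.07
183.2 x + 69.8 y = 321.56
Solving the 2×2 system: x ≈ -10.7, y ≈ 32.7 km.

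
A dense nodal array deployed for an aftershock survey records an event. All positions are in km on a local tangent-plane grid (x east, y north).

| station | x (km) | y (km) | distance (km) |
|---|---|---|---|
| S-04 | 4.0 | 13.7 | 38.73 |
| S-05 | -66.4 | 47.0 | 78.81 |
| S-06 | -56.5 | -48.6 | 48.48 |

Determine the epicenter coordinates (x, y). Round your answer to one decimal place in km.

-20.0 km east, -16.7 km north

Circle about each station: (x − 4.0)² + (y − 13.7)² = 38.73²; (x + 66.4)² + (y − 47.0)² = 78.81²; (x + 56.5)² + (y + 48.6)² = 48.48².
Subtracting pairs of circle equations eliminates x²+y² and gives linear equations (the radical axes):
-140.8 x + 66.6 y = 1703.27
-121.0 x − 124.6 y = 4500.22
Solving the 2×2 system: x ≈ -20.0, y ≈ -16.7 km.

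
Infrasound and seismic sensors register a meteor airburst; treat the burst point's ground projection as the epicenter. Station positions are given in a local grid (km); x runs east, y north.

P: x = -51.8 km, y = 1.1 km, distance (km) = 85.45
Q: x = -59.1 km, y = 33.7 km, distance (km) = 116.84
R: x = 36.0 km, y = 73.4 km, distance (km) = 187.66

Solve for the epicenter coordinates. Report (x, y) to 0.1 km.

Circle about each station: (x + 51.8)² + (y − 1.1)² = 85.45²; (x + 59.1)² + (y − 33.7)² = 116.84²; (x − 36.0)² + (y − 73.4)² = 187.66².
Subtracting the P equation from the Q and R equations removes the quadratic terms:
-14.6 x + 65.2 y = -4405.83
175.6 x + 144.6 y = -23915.46
Solving the 2×2 system: x ≈ -68.0, y ≈ -82.8 km.
Check against P (with the unrounded x, y): √((x + 51.8)²+(y − 1.1)²) = 85.45 ≈ 85.45 km. ✓

x ≈ -68.0 km, y ≈ -82.8 km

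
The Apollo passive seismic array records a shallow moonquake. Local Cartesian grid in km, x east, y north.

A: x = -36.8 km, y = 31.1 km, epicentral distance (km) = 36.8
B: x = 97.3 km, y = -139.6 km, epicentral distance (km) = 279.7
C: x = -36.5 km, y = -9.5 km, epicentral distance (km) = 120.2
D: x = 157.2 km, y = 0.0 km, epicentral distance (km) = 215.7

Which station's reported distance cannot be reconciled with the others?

A

Solve using three stations at a time. Using B, C, D (subtract circle equations pairwise → linear system) gives (x, y) ≈ (-28.1, 110.4).
Distances from that point to each station vs reported:
  A: calculated 79.8 vs reported 36.8 → residual 43.0 km
  B: calculated 279.7 vs reported 279.7 → residual 0.0 km
  C: calculated 120.2 vs reported 120.2 → residual 0.0 km
  D: calculated 215.7 vs reported 215.7 → residual 0.0 km
B, C, D are mutually consistent (residuals ≈ 0); A is off by 43.0 km.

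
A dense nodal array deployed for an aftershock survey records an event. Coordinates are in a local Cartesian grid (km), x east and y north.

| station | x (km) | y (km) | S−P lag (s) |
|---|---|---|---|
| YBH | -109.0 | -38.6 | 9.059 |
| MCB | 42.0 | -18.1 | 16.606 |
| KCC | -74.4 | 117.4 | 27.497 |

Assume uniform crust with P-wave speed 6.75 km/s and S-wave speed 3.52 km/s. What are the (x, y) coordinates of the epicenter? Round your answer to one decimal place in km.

Distance from S−P lag: d = Δt · v_P v_S / (v_P − v_S) = Δt · (6.75·3.52)/(6.75−3.52) ≈ 7.3560·Δt.
So d_YBH = 66.64, d_MCB = 122.15, d_KCC = 202.27 km.
Circle about each station: (x + 109.0)² + (y + 38.6)² = 66.64²; (x − 42.0)² + (y + 18.1)² = 122.15²; (x + 74.4)² + (y − 117.4)² = 202.27².
Subtracting pairs of circle equations eliminates x²+y² and gives linear equations (the radical axes):
302.0 x + 41.0 y = -21759.08
69.2 x + 312.0 y = -30525.10
Solving the 2×2 system: x ≈ -60.6, y ≈ -84.4 km.

-60.6 km east, -84.4 km north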